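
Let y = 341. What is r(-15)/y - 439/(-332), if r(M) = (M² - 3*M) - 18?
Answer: 233363/113212 ≈ 2.0613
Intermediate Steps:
r(M) = -18 + M² - 3*M
r(-15)/y - 439/(-332) = (-18 + (-15)² - 3*(-15))/341 - 439/(-332) = (-18 + 225 + 45)*(1/341) - 439*(-1/332) = 252*(1/341) + 439/332 = 252/341 + 439/332 = 233363/113212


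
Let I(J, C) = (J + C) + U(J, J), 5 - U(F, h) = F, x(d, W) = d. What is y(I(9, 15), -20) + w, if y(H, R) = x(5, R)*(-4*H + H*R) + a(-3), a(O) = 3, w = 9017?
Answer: 6620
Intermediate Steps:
U(F, h) = 5 - F
I(J, C) = 5 + C (I(J, C) = (J + C) + (5 - J) = (C + J) + (5 - J) = 5 + C)
y(H, R) = 3 - 20*H + 5*H*R (y(H, R) = 5*(-4*H + H*R) + 3 = (-20*H + 5*H*R) + 3 = 3 - 20*H + 5*H*R)
y(I(9, 15), -20) + w = (3 - 20*(5 + 15) + 5*(5 + 15)*(-20)) + 9017 = (3 - 20*20 + 5*20*(-20)) + 9017 = (3 - 400 - 2000) + 9017 = -2397 + 9017 = 6620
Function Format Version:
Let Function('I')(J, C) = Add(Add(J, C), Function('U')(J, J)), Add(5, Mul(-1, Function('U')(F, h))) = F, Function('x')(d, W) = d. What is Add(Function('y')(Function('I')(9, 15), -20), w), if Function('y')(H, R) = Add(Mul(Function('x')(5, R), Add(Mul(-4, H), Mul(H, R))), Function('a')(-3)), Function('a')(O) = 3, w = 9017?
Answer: 6620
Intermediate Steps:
Function('U')(F, h) = Add(5, Mul(-1, F))
Function('I')(J, C) = Add(5, C) (Function('I')(J, C) = Add(Add(J, C), Add(5, Mul(-1, J))) = Add(Add(C, J), Add(5, Mul(-1, J))) = Add(5, C))
Function('y')(H, R) = Add(3, Mul(-20, H), Mul(5, H, R)) (Function('y')(H, R) = Add(Mul(5, Add(Mul(-4, H), Mul(H, R))), 3) = Add(Add(Mul(-20, H), Mul(5, H, R)), 3) = Add(3, Mul(-20, H), Mul(5, H, R)))
Add(Function('y')(Function('I')(9, 15), -20), w) = Add(Add(3, Mul(-20, Add(5, 15)), Mul(5, Add(5, 15), -20)), 9017) = Add(Add(3, Mul(-20, 20), Mul(5, 20, -20)), 9017) = Add(Add(3, -400, -2000), 9017) = Add(-2397, 9017) = 6620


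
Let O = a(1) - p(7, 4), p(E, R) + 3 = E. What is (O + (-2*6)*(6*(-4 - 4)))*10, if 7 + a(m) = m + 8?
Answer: 5740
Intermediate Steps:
p(E, R) = -3 + E
a(m) = 1 + m (a(m) = -7 + (m + 8) = -7 + (8 + m) = 1 + m)
O = -2 (O = (1 + 1) - (-3 + 7) = 2 - 1*4 = 2 - 4 = -2)
(O + (-2*6)*(6*(-4 - 4)))*10 = (-2 + (-2*6)*(6*(-4 - 4)))*10 = (-2 - 72*(-8))*10 = (-2 - 12*(-48))*10 = (-2 + 576)*10 = 574*10 = 5740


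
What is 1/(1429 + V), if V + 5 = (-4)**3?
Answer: 1/1360 ≈ 0.00073529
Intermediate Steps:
V = -69 (V = -5 + (-4)**3 = -5 - 64 = -69)
1/(1429 + V) = 1/(1429 - 69) = 1/1360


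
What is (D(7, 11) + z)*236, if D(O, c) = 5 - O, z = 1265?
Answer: 298068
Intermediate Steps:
(D(7, 11) + z)*236 = ((5 - 1*7) + 1265)*236 = ((5 - 7) + 1265)*236 = (-2 + 1265)*236 = 1263*236 = 298068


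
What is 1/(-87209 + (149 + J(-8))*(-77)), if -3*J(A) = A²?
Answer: -3/291118 ≈ -1.0305e-5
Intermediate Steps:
J(A) = -A²/3
1/(-87209 + (149 + J(-8))*(-77)) = 1/(-87209 + (149 - ⅓*(-8)²)*(-77)) = 1/(-87209 + (149 - ⅓*64)*(-77)) = 1/(-87209 + (149 - 64/3)*(-77)) = 1/(-87209 + (383/3)*(-77)) = 1/(-87209 - 29491/3) = 1/(-291118/3) = -3/291118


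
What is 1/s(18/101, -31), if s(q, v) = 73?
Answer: 1/73 ≈ 0.013699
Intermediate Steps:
1/s(18/101, -31) = 1/73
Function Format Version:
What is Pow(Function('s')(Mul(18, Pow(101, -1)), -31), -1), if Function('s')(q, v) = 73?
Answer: Rational(1, 73) ≈ 0.013699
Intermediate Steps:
Pow(Function('s')(Mul(18, Pow(101, -1)), -31), -1) = Pow(73, -1) = Rational(1, 73)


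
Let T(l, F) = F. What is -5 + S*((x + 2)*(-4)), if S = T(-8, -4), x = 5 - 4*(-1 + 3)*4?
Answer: -405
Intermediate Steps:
x = -27 (x = 5 - 4*2*4 = 5 - 8*4 = 5 - 32 = -27)
S = -4
-5 + S*((x + 2)*(-4)) = -5 - 4*(-27 + 2)*(-4) = -5 - (-100)*(-4) = -5 - 4*100 = -5 - 400 = -405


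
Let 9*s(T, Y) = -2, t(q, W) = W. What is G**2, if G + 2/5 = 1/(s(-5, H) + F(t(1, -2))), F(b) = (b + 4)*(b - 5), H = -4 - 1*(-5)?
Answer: 90601/409600 ≈ 0.22119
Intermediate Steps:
H = 1 (H = -4 + 5 = 1)
s(T, Y) = -2/9 (s(T, Y) = (1/9)*(-2) = -2/9)
F(b) = (-5 + b)*(4 + b) (F(b) = (4 + b)*(-5 + b) = (-5 + b)*(4 + b))
G = -301/640 (G = -2/5 + 1/(-2/9 + (-20 + (-2)**2 - 1*(-2))) = -2/5 + 1/(-2/9 + (-20 + 4 + 2)) = -2/5 + 1/(-2/9 - 14) = -2/5 + 1/(-128/9) = -2/5 - 9/128 = -301/640 ≈ -0.47031)
G**2 = (-301/640)**2 = 90601/409600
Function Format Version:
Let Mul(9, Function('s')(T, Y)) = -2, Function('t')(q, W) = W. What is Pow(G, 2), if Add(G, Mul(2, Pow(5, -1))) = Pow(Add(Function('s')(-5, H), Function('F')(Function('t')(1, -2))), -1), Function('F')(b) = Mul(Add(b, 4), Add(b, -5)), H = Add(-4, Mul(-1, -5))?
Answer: Rational(90601, 409600) ≈ 0.22119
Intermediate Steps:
H = 1 (H = Add(-4, 5) = 1)
Function('s')(T, Y) = Rational(-2, 9) (Function('s')(T, Y) = Mul(Rational(1, 9), -2) = Rational(-2, 9))
Function('F')(b) = Mul(Add(-5, b), Add(4, b)) (Function('F')(b) = Mul(Add(4, b), Add(-5, b)) = Mul(Add(-5, b), Add(4, b)))
G = Rational(-301, 640) (G = Add(Rational(-2, 5), Pow(Add(Rational(-2, 9), Add(-20, Pow(-2, 2), Mul(-1, -2))), -1)) = Add(Rational(-2, 5), Pow(Add(Rational(-2, 9), Add(-20, 4, 2)), -1)) = Add(Rational(-2, 5), Pow(Add(Rational(-2, 9), -14), -1)) = Add(Rational(-2, 5), Pow(Rational(-128, 9), -1)) = Add(Rational(-2, 5), Rational(-9, 128)) = Rational(-301, 640) ≈ -0.47031)
Pow(G, 2) = Pow(Rational(-301, 640), 2) = Rational(90601, 409600)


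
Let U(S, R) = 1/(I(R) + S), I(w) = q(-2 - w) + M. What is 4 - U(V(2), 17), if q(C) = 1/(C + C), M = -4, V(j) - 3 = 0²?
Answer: 194/39 ≈ 4.9744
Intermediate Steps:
V(j) = 3 (V(j) = 3 + 0² = 3 + 0 = 3)
q(C) = 1/(2*C)
I(w) = -4 + 1/(2*(-2 - w)) (I(w) = 1/(2*(-2 - w)) - 4 = -4 + 1/(2*(-2 - w)))
U(S, R) = 1/(S + (-17 - 8*R)/(2*(2 + R))) (U(S, R) = 1/((-17 - 8*R)/(2*(2 + R)) + S) = 1/(S + (-17 - 8*R)/(2*(2 + R))))
4 - U(V(2), 17) = 4 - (4 + 2*17)/(-1 + 2*(-4 + 3)*(2 + 17)) = 4 - (4 + 34)/(-1 + 2*(-1)*19) = 4 - 38/(-1 - 38) = 4 - 38/(-39) = 4 - (-1)*38/39 = 4 - 1*(-38/39) = 4 + 38/39 = 194/39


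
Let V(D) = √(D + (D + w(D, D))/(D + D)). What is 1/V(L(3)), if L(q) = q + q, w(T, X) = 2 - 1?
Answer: 2*√237/79 ≈ 0.38974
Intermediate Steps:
w(T, X) = 1
L(q) = 2*q
V(D) = √(D + (1 + D)/(2*D)) (V(D) = √(D + (D + 1)/(D + D)) = √(D + (1 + D)/((2*D))) = √(D + (1 + D)*(1/(2*D))) = √(D + (1 + D)/(2*D)))
1/V(L(3)) = 1/(√(2 + 2/((2*3)) + 4*(2*3))/2) = 1/(√(2 + 2/6 + 4*6)/2) = 1/(√(2 + 2*(⅙) + 24)/2) = 1/(√(2 + ⅓ + 24)/2) = 1/(√(79/3)/2) = 1/((√237/3)/2) = 1/(√237/6) = 2*√237/79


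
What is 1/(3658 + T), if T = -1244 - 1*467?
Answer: 1/1947 ≈ 0.00051361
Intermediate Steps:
T = -1711 (T = -1244 - 467 = -1711)
1/(3658 + T) = 1/(3658 - 1711) = 1/1947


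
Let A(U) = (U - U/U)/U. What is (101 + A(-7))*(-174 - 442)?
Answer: -62920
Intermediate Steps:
A(U) = (-1 + U)/U (A(U) = (U - 1*1)/U = (U - 1)/U = (-1 + U)/U)
(101 + A(-7))*(-174 - 442) = (101 + (-1 - 7)/(-7))*(-174 - 442) = (101 - ⅐*(-8))*(-616) = (101 + 8/7)*(-616) = (715/7)*(-616) = -62920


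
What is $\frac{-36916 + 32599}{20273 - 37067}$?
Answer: $\frac{1439}{5598} \approx 0.25706$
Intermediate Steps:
$\frac{-36916 + 32599}{20273 - 37067} = - \frac{4317}{-16794} = \left(-4317\right) \left(- \frac{1}{16794}\right) = \frac{1439}{5598}$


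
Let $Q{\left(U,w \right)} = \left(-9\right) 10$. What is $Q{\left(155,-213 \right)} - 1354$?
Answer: $-1444$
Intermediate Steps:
$Q{\left(U,w \right)} = -90$
$Q{\left(155,-213 \right)} - 1354 = -90 - 1354 = -1444$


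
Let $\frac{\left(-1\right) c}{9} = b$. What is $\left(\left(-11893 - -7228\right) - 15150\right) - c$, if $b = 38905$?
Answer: $330330$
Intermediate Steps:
$c = -350145$ ($c = \left(-9\right) 38905 = -350145$)
$\left(\left(-11893 - -7228\right) - 15150\right) - c = \left(\left(-11893 - -7228\right) - 15150\right) - -350145 = \left(\left(-11893 + 7228\right) - 15150\right) + 350145 = \left(-4665 - 15150\right) + 350145 = -19815 + 350145 = 330330$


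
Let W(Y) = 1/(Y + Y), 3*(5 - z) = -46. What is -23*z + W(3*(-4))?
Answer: -11225/24 ≈ -467.71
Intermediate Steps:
z = 61/3 (z = 5 - ⅓*(-46) = 5 + 46/3 = 61/3 ≈ 20.333)
W(Y) = 1/(2*Y)
-23*z + W(3*(-4)) = -23*61/3 + 1/(2*((3*(-4)))) = -1403/3 + (½)/(-12) = -1403/3 + (½)*(-1/12) = -1403/3 - 1/24 = -11225/24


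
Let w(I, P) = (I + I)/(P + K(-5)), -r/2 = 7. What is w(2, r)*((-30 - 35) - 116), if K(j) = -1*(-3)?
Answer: 724/11 ≈ 65.818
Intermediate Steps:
K(j) = 3
r = -14 (r = -2*7 = -14)
w(I, P) = 2*I/(3 + P) (w(I, P) = (I + I)/(P + 3) = (2*I)/(3 + P) = 2*I/(3 + P))
w(2, r)*((-30 - 35) - 116) = (2*2/(3 - 14))*((-30 - 35) - 116) = (2*2/(-11))*(-65 - 116) = (2*2*(-1/11))*(-181) = -4/11*(-181) = 724/11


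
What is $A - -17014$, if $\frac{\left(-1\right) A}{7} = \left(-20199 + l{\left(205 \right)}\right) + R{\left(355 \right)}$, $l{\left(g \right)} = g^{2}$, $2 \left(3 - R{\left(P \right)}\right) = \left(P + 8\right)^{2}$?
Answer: $\frac{650805}{2} \approx 3.254 \cdot 10^{5}$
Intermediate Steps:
$R{\left(P \right)} = 3 - \frac{\left(8 + P\right)^{2}}{2}$ ($R{\left(P \right)} = 3 - \frac{\left(P + 8\right)^{2}}{2} = 3 - \frac{\left(8 + P\right)^{2}}{2}$)
$A = \frac{616777}{2}$ ($A = - 7 \left(\left(-20199 + 205^{2}\right) + \left(3 - \frac{\left(8 + 355\right)^{2}}{2}\right)\right) = - 7 \left(\left(-20199 + 42025\right) + \left(3 - \frac{363^{2}}{2}\right)\right) = - 7 \left(21826 + \left(3 - \frac{131769}{2}\right)\right) = - 7 \left(21826 - \frac{131763}{2}\right) = \left(-7\right) \left(- \frac{88111}{2}\right) = \frac{616777}{2} \approx 3.0839 \cdot 10^{5}$)
$A - -17014 = \frac{616777}{2} - -17014 = \frac{616777}{2} + \left(-80 + 17094\right) = \frac{616777}{2} + 17014 = \frac{650805}{2}$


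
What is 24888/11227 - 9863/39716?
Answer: 877719907/445891532 ≈ 1.9685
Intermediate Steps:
24888/11227 - 9863/39716 = 877719907/445891532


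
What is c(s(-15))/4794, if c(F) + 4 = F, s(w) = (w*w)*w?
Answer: -3379/4794 ≈ -0.70484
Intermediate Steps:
s(w) = w**3 (s(w) = w**2*w = w**3)
c(F) = -4 + F
c(s(-15))/4794 = (-4 + (-15)**3)/4794 = (-4 - 3375)*(1/4794) = -3379*1/4794 = -3379/4794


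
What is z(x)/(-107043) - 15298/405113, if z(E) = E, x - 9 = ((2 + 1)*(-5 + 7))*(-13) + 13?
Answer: -1614857486/43364510859 ≈ -0.037239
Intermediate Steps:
x = -56 (x = 9 + (((2 + 1)*(-5 + 7))*(-13) + 13) = 9 + ((3*2)*(-13) + 13) = 9 + (6*(-13) + 13) = 9 + (-78 + 13) = 9 - 65 = -56)
z(x)/(-107043) - 15298/405113 = -56/(-107043) - 15298/405113 = -56*(-1/107043) - 15298*1/405113 = 56/107043 - 15298/405113 = -1614857486/43364510859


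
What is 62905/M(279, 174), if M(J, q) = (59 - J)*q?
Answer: -12581/7656 ≈ -1.6433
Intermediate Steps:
M(J, q) = q*(59 - J)
62905/M(279, 174) = 62905/((174*(59 - 1*279))) = 62905/((174*(59 - 279))) = 62905/((174*(-220))) = 62905/(-38280) = 62905*(-1/38280) = -12581/7656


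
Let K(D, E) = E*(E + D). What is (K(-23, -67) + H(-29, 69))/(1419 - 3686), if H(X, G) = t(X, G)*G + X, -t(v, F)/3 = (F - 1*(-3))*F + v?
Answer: 1016372/2267 ≈ 448.33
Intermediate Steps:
K(D, E) = E*(D + E)
t(v, F) = -3*v - 3*F*(3 + F) (t(v, F) = -3*((F - 1*(-3))*F + v) = -3*((F + 3)*F + v) = -3*((3 + F)*F + v) = -3*(F*(3 + F) + v) = -3*(v + F*(3 + F)) = -3*v - 3*F*(3 + F))
H(X, G) = X + G*(-9*G - 3*X - 3*G²) (H(X, G) = (-9*G - 3*X - 3*G²)*G + X = G*(-9*G - 3*X - 3*G²) + X = X + G*(-9*G - 3*X - 3*G²))
(K(-23, -67) + H(-29, 69))/(1419 - 3686) = (-67*(-23 - 67) + (-29 - 3*69*(-29 + 69² + 3*69)))/(1419 - 3686) = (-67*(-90) + (-29 - 3*69*(-29 + 4761 + 207)))/(-2267) = (6030 + (-29 - 3*69*4939))*(-1/2267) = (6030 + (-29 - 1022373))*(-1/2267) = (6030 - 1022402)*(-1/2267) = -1016372*(-1/2267) = 1016372/2267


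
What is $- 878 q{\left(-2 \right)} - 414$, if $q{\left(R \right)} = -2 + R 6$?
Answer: $11878$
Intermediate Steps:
$q{\left(R \right)} = -2 + 6 R$
$- 878 q{\left(-2 \right)} - 414 = - 878 \left(-2 + 6 \left(-2\right)\right) - 414 = - 878 \left(-2 - 12\right) - 414 = \left(-878\right) \left(-14\right) - 414 = 12292 - 414 = 11878$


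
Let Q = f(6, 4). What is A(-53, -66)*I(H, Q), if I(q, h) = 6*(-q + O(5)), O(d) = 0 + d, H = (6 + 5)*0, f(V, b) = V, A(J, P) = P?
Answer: -1980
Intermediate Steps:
H = 0 (H = 11*0 = 0)
O(d) = d
Q = 6
I(q, h) = 30 - 6*q (I(q, h) = 6*(-q + 5) = 6*(5 - q) = 30 - 6*q)
A(-53, -66)*I(H, Q) = -66*(30 - 6*0) = -66*(30 + 0) = -66*30 = -1980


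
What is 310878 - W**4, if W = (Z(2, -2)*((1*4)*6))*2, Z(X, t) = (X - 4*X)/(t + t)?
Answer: -26562978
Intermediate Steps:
Z(X, t) = -3*X/(2*t) (Z(X, t) = (-3*X)/((2*t)) = (-3*X)*(1/(2*t)) = -3*X/(2*t))
W = 72 (W = ((-3/2*2/(-2))*((1*4)*6))*2 = ((-3/2*2*(-1/2))*(4*6))*2 = ((3/2)*24)*2 = 36*2 = 72)
310878 - W**4 = 310878 - 1*72**4 = 310878 - 1*26873856 = 310878 - 26873856 = -26562978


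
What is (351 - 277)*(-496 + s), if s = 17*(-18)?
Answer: -59348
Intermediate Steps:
s = -306
(351 - 277)*(-496 + s) = (351 - 277)*(-496 - 306) = 74*(-802) = -59348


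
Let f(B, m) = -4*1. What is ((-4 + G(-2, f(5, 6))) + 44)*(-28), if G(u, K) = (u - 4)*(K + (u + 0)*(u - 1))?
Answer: -784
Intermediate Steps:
f(B, m) = -4
G(u, K) = (-4 + u)*(K + u*(-1 + u))
((-4 + G(-2, f(5, 6))) + 44)*(-28) = ((-4 + ((-2)³ - 5*(-2)² - 4*(-4) + 4*(-2) - 4*(-2))) + 44)*(-28) = ((-4 + (-8 - 5*4 + 16 - 8 + 8)) + 44)*(-28) = ((-4 + (-8 - 20 + 16 - 8 + 8)) + 44)*(-28) = ((-4 - 12) + 44)*(-28) = (-16 + 44)*(-28) = 28*(-28) = -784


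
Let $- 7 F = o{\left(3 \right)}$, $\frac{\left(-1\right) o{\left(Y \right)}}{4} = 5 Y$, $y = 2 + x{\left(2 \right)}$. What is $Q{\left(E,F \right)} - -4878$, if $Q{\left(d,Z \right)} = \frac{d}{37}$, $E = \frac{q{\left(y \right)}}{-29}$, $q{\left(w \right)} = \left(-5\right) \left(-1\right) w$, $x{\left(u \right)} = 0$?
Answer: $\frac{5234084}{1073} \approx 4878.0$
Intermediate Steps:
$y = 2$ ($y = 2 + 0 = 2$)
$o{\left(Y \right)} = - 20 Y$ ($o{\left(Y \right)} = - 4 \cdot 5 Y = - 20 Y$)
$F = \frac{60}{7}$ ($F = - \frac{\left(-20\right) 3}{7} = \left(- \frac{1}{7}\right) \left(-60\right) = \frac{60}{7} \approx 8.5714$)
$q{\left(w \right)} = 5 w$
$E = - \frac{10}{29}$ ($E = \frac{5 \cdot 2}{-29} = 10 \left(- \frac{1}{29}\right) = - \frac{10}{29} \approx -0.34483$)
$Q{\left(d,Z \right)} = \frac{d}{37}$ ($Q{\left(d,Z \right)} = d \frac{1}{37} = \frac{d}{37}$)
$Q{\left(E,F \right)} - -4878 = \frac{1}{37} \left(- \frac{10}{29}\right) - -4878 = - \frac{10}{1073} + 4878 = \frac{5234084}{1073}$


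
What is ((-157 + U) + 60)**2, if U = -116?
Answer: 45369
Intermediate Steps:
((-157 + U) + 60)**2 = ((-157 - 116) + 60)**2 = (-273 + 60)**2 = (-213)**2 = 45369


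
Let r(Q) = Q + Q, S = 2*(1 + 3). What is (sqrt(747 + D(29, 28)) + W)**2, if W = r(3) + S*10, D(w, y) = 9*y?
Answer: 8395 + 516*sqrt(111) ≈ 13831.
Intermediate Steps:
S = 8 (S = 2*4 = 8)
r(Q) = 2*Q
W = 86 (W = 2*3 + 8*10 = 6 + 80 = 86)
(sqrt(747 + D(29, 28)) + W)**2 = (sqrt(747 + 9*28) + 86)**2 = (sqrt(747 + 252) + 86)**2 = (sqrt(999) + 86)**2 = (3*sqrt(111) + 86)**2 = (86 + 3*sqrt(111))**2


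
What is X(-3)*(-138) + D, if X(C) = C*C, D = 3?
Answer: -1239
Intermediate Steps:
X(C) = C²
X(-3)*(-138) + D = (-3)²*(-138) + 3 = 9*(-138) + 3 = -1242 + 3 = -1239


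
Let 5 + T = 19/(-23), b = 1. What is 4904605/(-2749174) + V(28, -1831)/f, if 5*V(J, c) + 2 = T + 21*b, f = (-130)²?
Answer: -4765633408889/2671509834500 ≈ -1.7839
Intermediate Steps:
T = -134/23 (T = -5 + 19/(-23) = -5 + 19*(-1/23) = -5 - 19/23 = -134/23 ≈ -5.8261)
f = 16900
V(J, c) = 303/115 (V(J, c) = -⅖ + (-134/23 + 21*1)/5 = -⅖ + (-134/23 + 21)/5 = -⅖ + (⅕)*(349/23) = -⅖ + 349/115 = 303/115)
4904605/(-2749174) + V(28, -1831)/f = 4904605/(-2749174) + (303/115)/16900 = 4904605*(-1/2749174) + (303/115)*(1/16900) = -4904605/2749174 + 303/1943500 = -4765633408889/2671509834500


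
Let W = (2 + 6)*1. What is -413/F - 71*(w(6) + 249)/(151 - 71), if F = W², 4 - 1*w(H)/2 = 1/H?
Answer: -44975/192 ≈ -234.24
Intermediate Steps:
w(H) = 8 - 2/H
W = 8 (W = 8*1 = 8)
F = 64 (F = 8² = 64)
-413/F - 71*(w(6) + 249)/(151 - 71) = -413/64 - 71*((8 - 2/6) + 249)/(151 - 71) = -413*1/64 - 71/(80/((8 - 2*⅙) + 249)) = -413/64 - 71/(80/((8 - ⅓) + 249)) = -413/64 - 71/(80/(23/3 + 249)) = -413/64 - 71/(80/(770/3)) = -413/64 - 71/(80*(3/770)) = -413/64 - 71/24/77 = -413/64 - 71*77/24 = -413/64 - 5467/24 = -44975/192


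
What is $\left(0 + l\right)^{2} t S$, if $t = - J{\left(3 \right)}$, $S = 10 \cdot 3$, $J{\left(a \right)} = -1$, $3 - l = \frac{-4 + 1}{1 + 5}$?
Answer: $\frac{735}{2} \approx 367.5$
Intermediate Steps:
$l = \frac{7}{2}$ ($l = 3 - \frac{-4 + 1}{1 + 5} = 3 - - \frac{3}{6} = 3 - \left(-3\right) \frac{1}{6} = 3 - - \frac{1}{2} = 3 + \frac{1}{2} = \frac{7}{2} \approx 3.5$)
$S = 30$
$t = 1$ ($t = \left(-1\right) \left(-1\right) = 1$)
$\left(0 + l\right)^{2} t S = \left(0 + \frac{7}{2}\right)^{2} \cdot 1 \cdot 30 = \left(\frac{7}{2}\right)^{2} \cdot 1 \cdot 30 = \frac{49}{4} \cdot 1 \cdot 30 = \frac{49}{4} \cdot 30 = \frac{735}{2}$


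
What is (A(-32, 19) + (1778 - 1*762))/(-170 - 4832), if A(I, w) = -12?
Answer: -502/2501 ≈ -0.20072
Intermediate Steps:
(A(-32, 19) + (1778 - 1*762))/(-170 - 4832) = (-12 + (1778 - 1*762))/(-170 - 4832) = (-12 + (1778 - 762))/(-5002) = (-12 + 1016)*(-1/5002) = 1004*(-1/5002) = -502/2501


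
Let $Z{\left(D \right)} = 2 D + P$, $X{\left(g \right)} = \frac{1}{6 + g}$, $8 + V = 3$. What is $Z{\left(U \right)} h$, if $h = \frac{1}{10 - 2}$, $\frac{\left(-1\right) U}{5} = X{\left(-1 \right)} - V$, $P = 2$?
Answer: $- \frac{25}{4} \approx -6.25$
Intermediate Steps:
$V = -5$ ($V = -8 + 3 = -5$)
$U = -26$ ($U = - 5 \left(\frac{1}{6 - 1} - -5\right) = - 5 \left(\frac{1}{5} + 5\right) = \left(-5\right) \frac{26}{5} = -26$)
$h = \frac{1}{8} \approx 0.125$
$Z{\left(D \right)} = 2 + 2 D$ ($Z{\left(D \right)} = 2 D + 2 = 2 + 2 D$)
$Z{\left(U \right)} h = \left(2 + 2 \left(-26\right)\right) \frac{1}{8} = \left(2 - 52\right) \frac{1}{8} = \left(-50\right) \frac{1}{8} = - \frac{25}{4}$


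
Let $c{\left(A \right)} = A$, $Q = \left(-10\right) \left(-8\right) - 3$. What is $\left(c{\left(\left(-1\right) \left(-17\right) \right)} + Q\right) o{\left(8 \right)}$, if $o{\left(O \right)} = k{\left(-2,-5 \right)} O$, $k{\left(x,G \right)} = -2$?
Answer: $-1504$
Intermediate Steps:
$Q = 77$ ($Q = 80 - 3 = 77$)
$o{\left(O \right)} = - 2 O$
$\left(c{\left(\left(-1\right) \left(-17\right) \right)} + Q\right) o{\left(8 \right)} = \left(\left(-1\right) \left(-17\right) + 77\right) \left(\left(-2\right) 8\right) = \left(17 + 77\right) \left(-16\right) = 94 \left(-16\right) = -1504$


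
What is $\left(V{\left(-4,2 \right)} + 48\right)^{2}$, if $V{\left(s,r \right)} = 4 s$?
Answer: $1024$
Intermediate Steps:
$\left(V{\left(-4,2 \right)} + 48\right)^{2} = \left(4 \left(-4\right) + 48\right)^{2} = \left(-16 + 48\right)^{2} = 32^{2} = 1024$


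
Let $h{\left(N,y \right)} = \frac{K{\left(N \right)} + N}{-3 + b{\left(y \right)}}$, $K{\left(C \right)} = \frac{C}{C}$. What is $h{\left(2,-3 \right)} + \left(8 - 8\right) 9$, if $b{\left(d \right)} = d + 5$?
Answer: $-3$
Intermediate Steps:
$b{\left(d \right)} = 5 + d$
$K{\left(C \right)} = 1$
$h{\left(N,y \right)} = \frac{1 + N}{2 + y}$ ($h{\left(N,y \right)} = \frac{1 + N}{-3 + \left(5 + y\right)} = \frac{1 + N}{2 + y}$)
$h{\left(2,-3 \right)} + \left(8 - 8\right) 9 = \frac{1 + 2}{2 - 3} + \left(8 - 8\right) 9 = \frac{1}{-1} \cdot 3 + \left(8 - 8\right) 9 = \left(-1\right) 3 + 0 \cdot 9 = -3 + 0 = -3$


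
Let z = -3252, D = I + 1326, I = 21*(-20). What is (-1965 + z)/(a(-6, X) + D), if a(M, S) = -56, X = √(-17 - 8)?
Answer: -5217/850 ≈ -6.1376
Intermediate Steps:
X = 5*I (X = √(-25) = 5*I ≈ 5.0*I)
I = -420
D = 906 (D = -420 + 1326 = 906)
(-1965 + z)/(a(-6, X) + D) = (-1965 - 3252)/(-56 + 906) = -5217/850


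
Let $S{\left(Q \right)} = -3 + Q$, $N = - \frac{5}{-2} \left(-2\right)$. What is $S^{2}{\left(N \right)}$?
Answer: $64$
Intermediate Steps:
$N = -5$ ($N = \left(-5\right) \left(- \frac{1}{2}\right) \left(-2\right) = \frac{5}{2} \left(-2\right) = -5$)
$S^{2}{\left(N \right)} = \left(-3 - 5\right)^{2} = \left(-8\right)^{2} = 64$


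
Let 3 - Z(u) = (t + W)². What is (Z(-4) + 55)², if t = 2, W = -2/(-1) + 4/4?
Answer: 1089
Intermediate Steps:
W = 3 (W = -2*(-1) + 4*(¼) = 2 + 1 = 3)
Z(u) = -22 (Z(u) = 3 - (2 + 3)² = 3 - 1*5² = 3 - 1*25 = 3 - 25 = -22)
(Z(-4) + 55)² = (-22 + 55)² = 33² = 1089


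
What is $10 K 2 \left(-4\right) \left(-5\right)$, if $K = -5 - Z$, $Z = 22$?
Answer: $-10800$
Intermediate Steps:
$K = -27$ ($K = -5 - 22 = -27$)
$10 K 2 \left(-4\right) \left(-5\right) = 10 \left(-27\right) 2 \left(-4\right) \left(-5\right) = - 270 \left(\left(-8\right) \left(-5\right)\right) = \left(-270\right) 40 = -10800$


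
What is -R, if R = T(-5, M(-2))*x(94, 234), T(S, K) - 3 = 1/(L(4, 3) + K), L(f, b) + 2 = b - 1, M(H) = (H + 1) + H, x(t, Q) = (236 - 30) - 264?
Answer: 464/3 ≈ 154.67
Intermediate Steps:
x(t, Q) = -58 (x(t, Q) = 206 - 264 = -58)
M(H) = 1 + 2*H (M(H) = (1 + H) + H = 1 + 2*H)
L(f, b) = -3 + b (L(f, b) = -2 + (b - 1) = -2 + (-1 + b) = -3 + b)
T(S, K) = 3 + 1/K (T(S, K) = 3 + 1/((-3 + 3) + K) = 3 + 1/(0 + K) = 3 + 1/K)
R = -464/3 (R = (3 + 1/(1 + 2*(-2)))*(-58) = (3 + 1/(1 - 4))*(-58) = (3 + 1/(-3))*(-58) = (3 - 1/3)*(-58) = (8/3)*(-58) = -464/3 ≈ -154.67)
-R = -1*(-464/3) = 464/3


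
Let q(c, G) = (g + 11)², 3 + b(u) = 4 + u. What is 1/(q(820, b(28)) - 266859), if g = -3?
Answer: -1/266795 ≈ -3.7482e-6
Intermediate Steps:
b(u) = 1 + u (b(u) = -3 + (4 + u) = 1 + u)
q(c, G) = 64 (q(c, G) = (-3 + 11)² = 8² = 64)
1/(q(820, b(28)) - 266859) = 1/(64 - 266859) = 1/(-266795) = -1/266795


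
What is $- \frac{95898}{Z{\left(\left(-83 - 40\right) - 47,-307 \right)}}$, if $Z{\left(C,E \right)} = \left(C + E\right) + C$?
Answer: $\frac{95898}{647} \approx 148.22$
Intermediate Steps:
$Z{\left(C,E \right)} = E + 2 C$
$- \frac{95898}{Z{\left(\left(-83 - 40\right) - 47,-307 \right)}} = - \frac{95898}{-307 + 2 \left(\left(-83 - 40\right) - 47\right)} = - \frac{95898}{-307 + 2 \left(-123 - 47\right)} = - \frac{95898}{-307 + 2 \left(-170\right)} = - \frac{95898}{-307 - 340} = - \frac{95898}{-647} = \left(-95898\right) \left(- \frac{1}{647}\right) = \frac{95898}{647}$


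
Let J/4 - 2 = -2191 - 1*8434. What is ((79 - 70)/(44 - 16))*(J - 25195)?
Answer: -609183/28 ≈ -21757.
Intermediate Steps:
J = -42492 (J = 8 + 4*(-2191 - 1*8434) = 8 + 4*(-2191 - 8434) = 8 + 4*(-10625) = 8 - 42500 = -42492)
((79 - 70)/(44 - 16))*(J - 25195) = ((79 - 70)/(44 - 16))*(-42492 - 25195) = (9/28)*(-67687) = -609183/28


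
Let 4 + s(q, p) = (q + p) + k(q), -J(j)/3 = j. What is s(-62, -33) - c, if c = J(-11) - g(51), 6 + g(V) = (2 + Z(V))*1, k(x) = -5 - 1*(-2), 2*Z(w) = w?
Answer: -227/2 ≈ -113.50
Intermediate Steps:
Z(w) = w/2
J(j) = -3*j
k(x) = -3 (k(x) = -5 + 2 = -3)
g(V) = -4 + V/2 (g(V) = -6 + (2 + V/2)*1 = -6 + (2 + V/2) = -4 + V/2)
s(q, p) = -7 + p + q (s(q, p) = -4 + ((q + p) - 3) = -4 + ((p + q) - 3) = -4 + (-3 + p + q) = -7 + p + q)
c = 23/2 (c = -3*(-11) - (-4 + (½)*51) = 33 - (-4 + 51/2) = 33 - 1*43/2 = 33 - 43/2 = 23/2 ≈ 11.500)
s(-62, -33) - c = (-7 - 33 - 62) - 1*23/2 = -102 - 23/2 = -227/2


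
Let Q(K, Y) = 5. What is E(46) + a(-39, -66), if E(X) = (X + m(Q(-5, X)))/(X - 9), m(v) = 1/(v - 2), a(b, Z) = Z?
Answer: -7187/111 ≈ -64.748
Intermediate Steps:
m(v) = 1/(-2 + v)
E(X) = (1/3 + X)/(-9 + X) (E(X) = (X + 1/(-2 + 5))/(X - 9) = (X + 1/3)/(-9 + X) = (1/3 + X)/(-9 + X))
E(46) + a(-39, -66) = (1/3 + 46)/(-9 + 46) - 66 = (139/3)/37 - 66 = (1/37)*(139/3) - 66 = 139/111 - 66 = -7187/111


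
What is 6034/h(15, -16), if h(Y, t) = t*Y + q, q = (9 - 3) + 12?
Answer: -3017/111 ≈ -27.180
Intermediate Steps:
q = 18 (q = 6 + 12 = 18)
h(Y, t) = 18 + Y*t (h(Y, t) = t*Y + 18 = Y*t + 18 = 18 + Y*t)
6034/h(15, -16) = 6034/(18 + 15*(-16)) = 6034/(18 - 240) = 6034/(-222) = 6034*(-1/222) = -3017/111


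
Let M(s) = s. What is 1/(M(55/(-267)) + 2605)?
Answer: 267/695480 ≈ 0.00038391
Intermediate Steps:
1/(M(55/(-267)) + 2605) = 1/(55/(-267) + 2605) = 1/(55*(-1/267) + 2605) = 1/(-55/267 + 2605) = 1/(695480/267) = 267/695480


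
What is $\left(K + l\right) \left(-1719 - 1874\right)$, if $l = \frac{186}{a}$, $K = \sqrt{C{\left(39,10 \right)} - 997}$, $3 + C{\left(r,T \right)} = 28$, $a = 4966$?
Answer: $- \frac{334149}{2483} - 64674 i \sqrt{3} \approx -134.57 - 1.1202 \cdot 10^{5} i$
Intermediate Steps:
$C{\left(r,T \right)} = 25$ ($C{\left(r,T \right)} = -3 + 28 = 25$)
$K = 18 i \sqrt{3}$ ($K = \sqrt{25 - 997} = \sqrt{-972} = 18 i \sqrt{3} \approx 31.177 i$)
$l = \frac{93}{2483}$ ($l = \frac{186}{4966} = 186 \cdot \frac{1}{4966} = \frac{93}{2483} \approx 0.037455$)
$\left(K + l\right) \left(-1719 - 1874\right) = \left(18 i \sqrt{3} + \frac{93}{2483}\right) \left(-1719 - 1874\right) = \left(\frac{93}{2483} + 18 i \sqrt{3}\right) \left(-3593\right) = - \frac{334149}{2483} - 64674 i \sqrt{3}$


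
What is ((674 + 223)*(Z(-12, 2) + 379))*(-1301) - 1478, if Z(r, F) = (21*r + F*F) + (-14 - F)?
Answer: -134206133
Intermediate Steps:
Z(r, F) = -14 + F² - F + 21*r (Z(r, F) = (21*r + F²) + (-14 - F) = (F² + 21*r) + (-14 - F) = -14 + F² - F + 21*r)
((674 + 223)*(Z(-12, 2) + 379))*(-1301) - 1478 = ((674 + 223)*((-14 + 2² - 1*2 + 21*(-12)) + 379))*(-1301) - 1478 = (897*((-14 + 4 - 2 - 252) + 379))*(-1301) - 1478 = (897*(-264 + 379))*(-1301) - 1478 = (897*115)*(-1301) - 1478 = 103155*(-1301) - 1478 = -134204655 - 1478 = -134206133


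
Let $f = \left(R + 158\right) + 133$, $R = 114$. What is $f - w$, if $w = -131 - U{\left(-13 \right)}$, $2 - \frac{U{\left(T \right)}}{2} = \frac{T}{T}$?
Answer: $538$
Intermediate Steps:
$U{\left(T \right)} = 2$ ($U{\left(T \right)} = 4 - 2 \frac{T}{T} = 4 - 2 = 2$)
$w = -133$ ($w = -131 - 2 = -133$)
$f = 405$ ($f = \left(114 + 158\right) + 133 = 272 + 133 = 405$)
$f - w = 405 - -133 = 405 + 133 = 538$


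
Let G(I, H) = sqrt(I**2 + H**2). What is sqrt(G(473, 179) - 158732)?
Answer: sqrt(-158732 + sqrt(255770)) ≈ 397.78*I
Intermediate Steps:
G(I, H) = sqrt(H**2 + I**2)
sqrt(G(473, 179) - 158732) = sqrt(sqrt(179**2 + 473**2) - 158732) = sqrt(sqrt(32041 + 223729) - 158732) = sqrt(sqrt(255770) - 158732) = sqrt(-158732 + sqrt(255770))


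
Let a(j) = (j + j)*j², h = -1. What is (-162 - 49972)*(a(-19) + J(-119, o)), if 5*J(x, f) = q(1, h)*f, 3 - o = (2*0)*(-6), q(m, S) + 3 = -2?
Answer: 687888614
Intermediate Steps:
q(m, S) = -5 (q(m, S) = -3 - 2 = -5)
o = 3 (o = 3 - 2*0*(-6) = 3 - 0*(-6) = 3 - 1*0 = 3 + 0 = 3)
a(j) = 2*j³ (a(j) = (2*j)*j² = 2*j³)
J(x, f) = -f (J(x, f) = (-5*f)/5 = -f)
(-162 - 49972)*(a(-19) + J(-119, o)) = (-162 - 49972)*(2*(-19)³ - 1*3) = -50134*(2*(-6859) - 3) = -50134*(-13718 - 3) = -50134*(-13721) = 687888614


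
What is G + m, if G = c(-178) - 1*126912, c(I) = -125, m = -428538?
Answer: -555575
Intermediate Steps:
G = -127037 (G = -125 - 1*126912 = -125 - 126912 = -127037)
G + m = -127037 - 428538 = -555575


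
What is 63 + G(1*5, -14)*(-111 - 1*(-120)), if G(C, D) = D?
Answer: -63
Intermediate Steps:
63 + G(1*5, -14)*(-111 - 1*(-120)) = 63 - 14*(-111 - 1*(-120)) = 63 - 14*(-111 + 120) = 63 - 14*9 = 63 - 126 = -63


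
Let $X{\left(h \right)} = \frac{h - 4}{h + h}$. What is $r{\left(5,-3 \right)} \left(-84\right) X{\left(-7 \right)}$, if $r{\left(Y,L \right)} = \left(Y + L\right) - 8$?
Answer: $396$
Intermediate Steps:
$r{\left(Y,L \right)} = -8 + L + Y$ ($r{\left(Y,L \right)} = \left(L + Y\right) - 8 = -8 + L + Y$)
$X{\left(h \right)} = \frac{-4 + h}{2 h}$
$r{\left(5,-3 \right)} \left(-84\right) X{\left(-7 \right)} = \left(-8 - 3 + 5\right) \left(-84\right) \frac{-4 - 7}{2 \left(-7\right)} = \left(-6\right) \left(-84\right) \frac{1}{2} \left(- \frac{1}{7}\right) \left(-11\right) = 504 \cdot \frac{11}{14} = 396$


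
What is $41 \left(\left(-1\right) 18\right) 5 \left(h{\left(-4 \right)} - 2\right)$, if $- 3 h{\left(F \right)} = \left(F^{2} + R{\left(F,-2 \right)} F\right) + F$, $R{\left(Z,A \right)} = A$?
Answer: $31980$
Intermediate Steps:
$h{\left(F \right)} = - \frac{F^{2}}{3} + \frac{F}{3}$ ($h{\left(F \right)} = - \frac{\left(F^{2} - 2 F\right) + F}{3} = - \frac{F^{2} - F}{3} = - \frac{F^{2}}{3} + \frac{F}{3}$)
$41 \left(\left(-1\right) 18\right) 5 \left(h{\left(-4 \right)} - 2\right) = 41 \left(\left(-1\right) 18\right) 5 \left(\frac{1}{3} \left(-4\right) \left(1 - -4\right) - 2\right) = 41 \left(-18\right) 5 \left(\frac{1}{3} \left(-4\right) \left(1 + 4\right) - 2\right) = - 738 \cdot 5 \left(\frac{1}{3} \left(-4\right) 5 - 2\right) = - 738 \cdot 5 \left(- \frac{20}{3} - 2\right) = - 738 \cdot 5 \left(- \frac{26}{3}\right) = \left(-738\right) \left(- \frac{130}{3}\right) = 31980$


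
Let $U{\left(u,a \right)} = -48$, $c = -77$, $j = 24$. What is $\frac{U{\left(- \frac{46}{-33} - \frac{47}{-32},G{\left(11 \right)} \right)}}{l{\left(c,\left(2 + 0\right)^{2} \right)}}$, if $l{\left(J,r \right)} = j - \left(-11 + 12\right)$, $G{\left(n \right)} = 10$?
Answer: $- \frac{48}{23} \approx -2.087$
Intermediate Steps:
$l{\left(J,r \right)} = 23$ ($l{\left(J,r \right)} = 24 - \left(-11 + 12\right) = 24 - 1 = 23$)
$\frac{U{\left(- \frac{46}{-33} - \frac{47}{-32},G{\left(11 \right)} \right)}}{l{\left(c,\left(2 + 0\right)^{2} \right)}} = - \frac{48}{23}$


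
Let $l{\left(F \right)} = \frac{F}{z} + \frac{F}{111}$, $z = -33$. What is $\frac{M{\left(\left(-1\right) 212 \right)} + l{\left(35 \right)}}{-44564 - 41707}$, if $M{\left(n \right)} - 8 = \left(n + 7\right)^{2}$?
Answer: $- \frac{51321383}{105336891} \approx -0.48721$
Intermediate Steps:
$l{\left(F \right)} = - \frac{26 F}{1221}$ ($l{\left(F \right)} = \frac{F}{-33} + \frac{F}{111} = F \left(- \frac{1}{33}\right) + F \frac{1}{111} = - \frac{F}{33} + \frac{F}{111} = - \frac{26 F}{1221}$)
$M{\left(n \right)} = 8 + \left(7 + n\right)^{2}$ ($M{\left(n \right)} = 8 + \left(n + 7\right)^{2} = 8 + \left(7 + n\right)^{2}$)
$\frac{M{\left(\left(-1\right) 212 \right)} + l{\left(35 \right)}}{-44564 - 41707} = \frac{\left(8 + \left(7 - 212\right)^{2}\right) - \frac{910}{1221}}{-44564 - 41707} = \frac{\left(8 + \left(7 - 212\right)^{2}\right) - \frac{910}{1221}}{-86271} = \left(\left(8 + \left(-205\right)^{2}\right) - \frac{910}{1221}\right) \left(- \frac{1}{86271}\right) = \left(\left(8 + 42025\right) - \frac{910}{1221}\right) \left(- \frac{1}{86271}\right) = \left(42033 - \frac{910}{1221}\right) \left(- \frac{1}{86271}\right) = \frac{51321383}{1221} \left(- \frac{1}{86271}\right) = - \frac{51321383}{105336891}$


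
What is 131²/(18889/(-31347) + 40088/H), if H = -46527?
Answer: -8343002451303/711829013 ≈ -11721.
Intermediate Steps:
131²/(18889/(-31347) + 40088/H) = 131²/(18889/(-31347) + 40088/(-46527)) = 17161/(18889*(-1/31347) + 40088*(-1/46527)) = 17161/(-18889/31347 - 40088/46527) = 17161/(-711829013/486160623) = 17161*(-486160623/711829013) = -8343002451303/711829013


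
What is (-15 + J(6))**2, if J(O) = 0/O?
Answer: 225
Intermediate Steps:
J(O) = 0
(-15 + J(6))**2 = (-15 + 0)**2 = (-15)**2 = 225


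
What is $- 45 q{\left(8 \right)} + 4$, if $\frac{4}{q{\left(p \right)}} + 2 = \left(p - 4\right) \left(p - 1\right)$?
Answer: $- \frac{38}{13} \approx -2.9231$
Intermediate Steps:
$q{\left(p \right)} = \frac{4}{-2 + \left(-1 + p\right) \left(-4 + p\right)}$ ($q{\left(p \right)} = \frac{4}{-2 + \left(p - 4\right) \left(p - 1\right)} = \frac{4}{-2 + \left(-4 + p\right) \left(-1 + p\right)} = \frac{4}{-2 + \left(-1 + p\right) \left(-4 + p\right)}$)
$- 45 q{\left(8 \right)} + 4 = - 45 \frac{4}{2 + 8^{2} - 40} + 4 = - 45 \frac{4}{2 + 64 - 40} + 4 = - 45 \cdot \frac{4}{26} + 4 = - 45 \cdot 4 \cdot \frac{1}{26} + 4 = \left(-45\right) \frac{2}{13} + 4 = - \frac{90}{13} + 4 = - \frac{38}{13}$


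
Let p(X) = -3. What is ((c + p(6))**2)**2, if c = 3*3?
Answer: 1296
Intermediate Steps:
c = 9
((c + p(6))**2)**2 = ((9 - 3)**2)**2 = (6**2)**2 = 36**2 = 1296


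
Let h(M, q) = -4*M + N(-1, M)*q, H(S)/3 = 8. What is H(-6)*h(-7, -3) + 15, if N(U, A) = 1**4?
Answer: 615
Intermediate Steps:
N(U, A) = 1
H(S) = 24 (H(S) = 3*8 = 24)
h(M, q) = q - 4*M (h(M, q) = -4*M + 1*q = -4*M + q = q - 4*M)
H(-6)*h(-7, -3) + 15 = 24*(-3 - 4*(-7)) + 15 = 24*(-3 + 28) + 15 = 24*25 + 15 = 600 + 15 = 615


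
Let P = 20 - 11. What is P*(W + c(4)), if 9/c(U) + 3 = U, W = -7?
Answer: 18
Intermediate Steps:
P = 9
c(U) = 9/(-3 + U)
P*(W + c(4)) = 9*(-7 + 9/(-3 + 4)) = 9*(-7 + 9/1) = 9*(-7 + 9*1) = 9*(-7 + 9) = 9*2 = 18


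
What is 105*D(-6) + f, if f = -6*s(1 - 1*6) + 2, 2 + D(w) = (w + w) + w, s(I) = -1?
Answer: -2092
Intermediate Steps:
D(w) = -2 + 3*w (D(w) = -2 + ((w + w) + w) = -2 + (2*w + w) = -2 + 3*w)
f = 8 (f = -6*(-1) + 2 = 6 + 2 = 8)
105*D(-6) + f = 105*(-2 + 3*(-6)) + 8 = 105*(-2 - 18) + 8 = 105*(-20) + 8 = -2100 + 8 = -2092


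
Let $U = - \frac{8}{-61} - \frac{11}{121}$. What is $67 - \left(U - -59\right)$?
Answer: $\frac{5341}{671} \approx 7.9598$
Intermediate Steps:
$U = \frac{27}{671}$ ($U = \left(-8\right) \left(- \frac{1}{61}\right) - \frac{1}{11} = \frac{8}{61} - \frac{1}{11} = \frac{27}{671} \approx 0.040238$)
$67 - \left(U - -59\right) = 67 - \left(\frac{27}{671} - -59\right) = 67 - \left(\frac{27}{671} + 59\right) = 67 - \frac{39616}{671} = \frac{5341}{671}$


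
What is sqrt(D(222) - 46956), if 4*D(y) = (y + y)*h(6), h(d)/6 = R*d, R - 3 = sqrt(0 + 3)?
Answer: 2*sqrt(-8742 + 999*sqrt(3)) ≈ 167.47*I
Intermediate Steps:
R = 3 + sqrt(3) (R = 3 + sqrt(0 + 3) = 3 + sqrt(3) ≈ 4.7320)
h(d) = 6*d*(3 + sqrt(3)) (h(d) = 6*((3 + sqrt(3))*d) = 6*(d*(3 + sqrt(3))) = 6*d*(3 + sqrt(3)))
D(y) = y*(108 + 36*sqrt(3))/2 (D(y) = ((y + y)*(6*6*(3 + sqrt(3))))/4 = ((2*y)*(108 + 36*sqrt(3)))/4 = (2*y*(108 + 36*sqrt(3)))/4 = y*(108 + 36*sqrt(3))/2)
sqrt(D(222) - 46956) = sqrt(18*222*(3 + sqrt(3)) - 46956) = sqrt((11988 + 3996*sqrt(3)) - 46956) = sqrt(-34968 + 3996*sqrt(3))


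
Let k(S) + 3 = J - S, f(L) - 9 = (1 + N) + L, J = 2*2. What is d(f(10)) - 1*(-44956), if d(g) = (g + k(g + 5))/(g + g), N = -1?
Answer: 854162/19 ≈ 44956.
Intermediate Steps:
J = 4
f(L) = 9 + L (f(L) = 9 + ((1 - 1) + L) = 9 + (0 + L) = 9 + L)
k(S) = 1 - S (k(S) = -3 + (4 - S) = 1 - S)
d(g) = -2/g (d(g) = (g + (1 - (g + 5)))/(g + g) = (g + (1 - (5 + g)))/((2*g)) = (g + (1 + (-5 - g)))*(1/(2*g)) = (g + (-4 - g))*(1/(2*g)) = -2/g)
d(f(10)) - 1*(-44956) = -2/(9 + 10) - 1*(-44956) = -2/19 + 44956 = 854162/19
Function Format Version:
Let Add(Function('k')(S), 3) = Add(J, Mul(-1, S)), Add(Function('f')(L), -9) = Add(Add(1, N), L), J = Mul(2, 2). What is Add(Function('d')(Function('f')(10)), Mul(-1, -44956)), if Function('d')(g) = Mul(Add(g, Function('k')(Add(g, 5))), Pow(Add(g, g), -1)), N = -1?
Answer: Rational(854162, 19) ≈ 44956.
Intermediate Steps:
J = 4
Function('f')(L) = Add(9, L) (Function('f')(L) = Add(9, Add(Add(1, -1), L)) = Add(9, Add(0, L)) = Add(9, L))
Function('k')(S) = Add(1, Mul(-1, S)) (Function('k')(S) = Add(-3, Add(4, Mul(-1, S))) = Add(1, Mul(-1, S)))
Function('d')(g) = Mul(-2, Pow(g, -1)) (Function('d')(g) = Mul(Add(g, Add(1, Mul(-1, Add(g, 5)))), Pow(Add(g, g), -1)) = Mul(Add(g, Add(1, Mul(-1, Add(5, g)))), Pow(Mul(2, g), -1)) = Mul(Add(g, Add(1, Add(-5, Mul(-1, g)))), Mul(Rational(1, 2), Pow(g, -1))) = Mul(Add(g, Add(-4, Mul(-1, g))), Mul(Rational(1, 2), Pow(g, -1))) = Mul(-4, Mul(Rational(1, 2), Pow(g, -1))) = Mul(-2, Pow(g, -1)))
Add(Function('d')(Function('f')(10)), Mul(-1, -44956)) = Add(Mul(-2, Pow(Add(9, 10), -1)), Mul(-1, -44956)) = Add(Mul(-2, Pow(19, -1)), 44956) = Add(Mul(-2, Rational(1, 19)), 44956) = Add(Rational(-2, 19), 44956) = Rational(854162, 19)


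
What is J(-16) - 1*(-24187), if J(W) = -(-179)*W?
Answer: 21323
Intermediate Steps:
J(W) = 179*W
J(-16) - 1*(-24187) = 179*(-16) - 1*(-24187) = -2864 + 24187 = 21323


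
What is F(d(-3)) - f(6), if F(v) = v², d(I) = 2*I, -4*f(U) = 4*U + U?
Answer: 87/2 ≈ 43.500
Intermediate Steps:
f(U) = -5*U/4 (f(U) = -(4*U + U)/4 = -5*U/4)
F(d(-3)) - f(6) = (2*(-3))² - (-5)*6/4 = (-6)² - 1*(-15/2) = 36 + 15/2 = 87/2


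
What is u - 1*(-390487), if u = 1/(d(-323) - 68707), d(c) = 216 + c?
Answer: 26870972417/68814 ≈ 3.9049e+5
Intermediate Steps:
u = -1/68814 (u = 1/((216 - 323) - 68707) = 1/(-107 - 68707) = 1/(-68814) = -1/68814 ≈ -1.4532e-5)
u - 1*(-390487) = -1/68814 - 1*(-390487) = -1/68814 + 390487 = 26870972417/68814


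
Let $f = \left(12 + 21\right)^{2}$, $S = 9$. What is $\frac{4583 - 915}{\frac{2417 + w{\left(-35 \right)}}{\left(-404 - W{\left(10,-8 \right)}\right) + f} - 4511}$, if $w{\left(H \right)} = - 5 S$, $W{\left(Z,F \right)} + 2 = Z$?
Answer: $- \frac{2483236}{3051575} \approx -0.81376$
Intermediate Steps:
$W{\left(Z,F \right)} = -2 + Z$
$w{\left(H \right)} = -45$ ($w{\left(H \right)} = \left(-5\right) 9 = -45$)
$f = 1089$ ($f = 33^{2} = 1089$)
$\frac{4583 - 915}{\frac{2417 + w{\left(-35 \right)}}{\left(-404 - W{\left(10,-8 \right)}\right) + f} - 4511} = \frac{4583 - 915}{\frac{2417 - 45}{\left(-404 - \left(-2 + 10\right)\right) + 1089} - 4511} = \frac{3668}{\frac{2372}{\left(-404 - 8\right) + 1089} - 4511} = \frac{3668}{\frac{2372}{-412 + 1089} - 4511} = \frac{3668}{\frac{2372}{677} - 4511} = \frac{3668}{- \frac{3051575}{677}} = 3668 \left(- \frac{677}{3051575}\right) = - \frac{2483236}{3051575}$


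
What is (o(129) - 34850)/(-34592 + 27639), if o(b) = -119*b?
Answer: 2953/409 ≈ 7.2200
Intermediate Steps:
(o(129) - 34850)/(-34592 + 27639) = (-119*129 - 34850)/(-34592 + 27639) = (-15351 - 34850)/(-6953) = -50201*(-1/6953) = 2953/409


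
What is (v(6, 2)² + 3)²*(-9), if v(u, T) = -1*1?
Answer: -144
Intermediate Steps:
v(u, T) = -1
(v(6, 2)² + 3)²*(-9) = ((-1)² + 3)²*(-9) = (1 + 3)²*(-9) = 4²*(-9) = 16*(-9) = -144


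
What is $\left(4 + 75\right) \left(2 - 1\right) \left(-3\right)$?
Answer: $-237$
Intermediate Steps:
$\left(4 + 75\right) \left(2 - 1\right) \left(-3\right) = 79 \cdot 1 \left(-3\right) = 79 \left(-3\right) = -237$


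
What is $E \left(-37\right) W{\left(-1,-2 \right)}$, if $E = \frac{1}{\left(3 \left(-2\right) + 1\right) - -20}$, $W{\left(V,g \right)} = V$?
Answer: $\frac{37}{15} \approx 2.4667$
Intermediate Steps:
$E = \frac{1}{15}$ ($E = \frac{1}{\left(-6 + 1\right) + 20} = \frac{1}{-5 + 20} = \frac{1}{15} \approx 0.066667$)
$E \left(-37\right) W{\left(-1,-2 \right)} = \frac{1}{15} \left(-37\right) \left(-1\right) = \left(- \frac{37}{15}\right) \left(-1\right) = \frac{37}{15}$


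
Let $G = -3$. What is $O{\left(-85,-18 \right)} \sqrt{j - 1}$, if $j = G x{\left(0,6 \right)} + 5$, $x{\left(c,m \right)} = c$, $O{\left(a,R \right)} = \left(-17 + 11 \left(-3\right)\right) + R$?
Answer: $-136$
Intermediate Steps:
$O{\left(a,R \right)} = -50 + R$ ($O{\left(a,R \right)} = \left(-17 - 33\right) + R = -50 + R$)
$j = 5$ ($j = \left(-3\right) 0 + 5 = 0 + 5 = 5$)
$O{\left(-85,-18 \right)} \sqrt{j - 1} = \left(-50 - 18\right) \sqrt{5 - 1} = - 68 \sqrt{4} = \left(-68\right) 2 = -136$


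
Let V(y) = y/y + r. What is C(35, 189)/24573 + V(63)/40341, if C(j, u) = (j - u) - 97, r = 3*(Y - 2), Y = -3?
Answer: -498553/47204733 ≈ -0.010562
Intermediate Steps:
r = -15 (r = 3*(-3 - 2) = 3*(-5) = -15)
C(j, u) = -97 + j - u
V(y) = -14 (V(y) = y/y - 15 = 1 - 15 = -14)
C(35, 189)/24573 + V(63)/40341 = (-97 + 35 - 1*189)/24573 - 14/40341 = (-97 + 35 - 189)*(1/24573) - 14*1/40341 = -251*1/24573 - 2/5763 = -251/24573 - 2/5763 = -498553/47204733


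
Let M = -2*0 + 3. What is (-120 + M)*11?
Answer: -1287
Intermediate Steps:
M = 3 (M = 0 + 3 = 3)
(-120 + M)*11 = (-120 + 3)*11 = -117*11 = -1287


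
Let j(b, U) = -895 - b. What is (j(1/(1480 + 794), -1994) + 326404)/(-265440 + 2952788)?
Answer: 740207465/6111029352 ≈ 0.12113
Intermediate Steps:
(j(1/(1480 + 794), -1994) + 326404)/(-265440 + 2952788) = ((-895 - 1/(1480 + 794)) + 326404)/(-265440 + 2952788) = ((-895 - 1/2274) + 326404)/2687348 = ((-895 - 1*1/2274) + 326404)*(1/2687348) = ((-895 - 1/2274) + 326404)*(1/2687348) = (-2035231/2274 + 326404)*(1/2687348) = (740207465/2274)*(1/2687348) = 740207465/6111029352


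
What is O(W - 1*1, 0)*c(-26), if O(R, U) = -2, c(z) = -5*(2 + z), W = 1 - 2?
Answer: -240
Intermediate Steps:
W = -1
c(z) = -10 - 5*z
O(W - 1*1, 0)*c(-26) = -2*(-10 - 5*(-26)) = -2*(-10 + 130) = -2*120 = -240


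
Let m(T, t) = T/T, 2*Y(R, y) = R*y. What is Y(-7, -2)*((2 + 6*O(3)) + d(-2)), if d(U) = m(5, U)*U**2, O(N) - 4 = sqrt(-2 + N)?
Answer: 252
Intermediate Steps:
Y(R, y) = R*y/2 (Y(R, y) = (R*y)/2 = R*y/2)
m(T, t) = 1
O(N) = 4 + sqrt(-2 + N)
d(U) = U**2 (d(U) = 1*U**2 = U**2)
Y(-7, -2)*((2 + 6*O(3)) + d(-2)) = ((1/2)*(-7)*(-2))*((2 + 6*(4 + sqrt(-2 + 3))) + (-2)**2) = 7*((2 + 6*(4 + sqrt(1))) + 4) = 7*((2 + 6*(4 + 1)) + 4) = 7*((2 + 6*5) + 4) = 7*((2 + 30) + 4) = 7*(32 + 4) = 7*36 = 252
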